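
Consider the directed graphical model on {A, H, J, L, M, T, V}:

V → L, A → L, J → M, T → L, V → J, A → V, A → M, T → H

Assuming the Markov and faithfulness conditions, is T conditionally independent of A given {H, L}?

No — T and A are not d-separated given {H, L}.

We examine all 3 paths between T and A:
Path 1: T → L ← A
  L is a collider and L is conditioned on, which opens it — no node blocks this path, so it is active.
Path 2: T → L ← V → J → M ← A
  M is a collider here and neither M nor any of its descendants is conditioned on, so the collider stays closed — the path is blocked at M.
Path 3: T → L ← V ← A
  L is a collider and L is conditioned on, which opens it; V is a chain and V is not conditioned on — no node blocks this path, so it is active.
At least one path is unblocked, so d-separation fails.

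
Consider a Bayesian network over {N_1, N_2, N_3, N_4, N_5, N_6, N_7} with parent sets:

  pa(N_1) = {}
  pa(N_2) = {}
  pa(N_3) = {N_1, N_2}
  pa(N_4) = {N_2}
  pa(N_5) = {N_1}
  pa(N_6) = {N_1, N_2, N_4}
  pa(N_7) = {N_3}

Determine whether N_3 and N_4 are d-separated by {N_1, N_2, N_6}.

There are 4 undirected paths between N_3 and N_4; checking each against the conditioning set {N_1, N_2, N_6}:
Path 1: N_3 ← N_1 → N_6 ← N_4
  N_1 is a fork here and N_1 is conditioned on, so the path is blocked at N_1.
Path 2: N_3 ← N_1 → N_6 ← N_2 → N_4
  N_1 is a fork here and N_1 is conditioned on, so the path is blocked at N_1.
Path 3: N_3 ← N_2 → N_4
  N_2 is a fork here and N_2 is conditioned on, so the path is blocked at N_2.
Path 4: N_3 ← N_2 → N_6 ← N_4
  N_2 is a fork here and N_2 is conditioned on, so the path is blocked at N_2.
Since every path is blocked, d-separation holds.

Yes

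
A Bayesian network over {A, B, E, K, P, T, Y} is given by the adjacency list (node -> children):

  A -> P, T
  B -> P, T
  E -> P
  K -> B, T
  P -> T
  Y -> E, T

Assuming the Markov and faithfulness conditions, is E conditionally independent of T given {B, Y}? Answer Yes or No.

No — E and T are not d-separated given {B, Y}.

We examine all 5 paths between E and T:
Path 1: E → P ← B ← K → T
  P is a collider here and neither P nor any of its descendants is conditioned on, so the collider stays closed — the path is blocked at P.
Path 2: E → P ← B → T
  P is a collider here and neither P nor any of its descendants is conditioned on, so the collider stays closed — the path is blocked at P.
Path 3: E → P ← A → T
  P is a collider here and neither P nor any of its descendants is conditioned on, so the collider stays closed — the path is blocked at P.
Path 4: E → P → T
  P is a chain and P is not conditioned on — no node blocks this path, so it is active.
Path 5: E ← Y → T
  Y is a fork here and Y is conditioned on, so the path is blocked at Y.
Because an active path exists, E and T are not d-separated.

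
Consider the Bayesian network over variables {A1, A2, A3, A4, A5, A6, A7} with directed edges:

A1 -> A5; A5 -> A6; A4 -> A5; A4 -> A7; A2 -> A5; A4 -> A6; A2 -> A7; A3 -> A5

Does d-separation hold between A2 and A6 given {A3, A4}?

We examine all 4 paths between A2 and A6:
Path 1: A2 → A7 ← A4 → A5 → A6
  A7 is a collider here and neither A7 nor any of its descendants is conditioned on, so the collider stays closed — the path is blocked at A7.
Path 2: A2 → A7 ← A4 → A6
  A7 is a collider here and neither A7 nor any of its descendants is conditioned on, so the collider stays closed — the path is blocked at A7.
Path 3: A2 → A5 ← A4 → A6
  A5 is a collider here and neither A5 nor any of its descendants is conditioned on, so the collider stays closed — the path is blocked at A5.
Path 4: A2 → A5 → A6
  A5 is a chain and A5 is not conditioned on — no node blocks this path, so it is active.
Since the path A2 → A5 → A6 is active, A2 and A6 are not d-separated given {A3, A4}.

No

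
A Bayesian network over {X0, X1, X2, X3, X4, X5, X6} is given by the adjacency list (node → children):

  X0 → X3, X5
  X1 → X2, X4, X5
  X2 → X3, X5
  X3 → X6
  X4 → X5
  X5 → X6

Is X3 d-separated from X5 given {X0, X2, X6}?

No

There are 5 undirected paths between X3 and X5; checking each against the conditioning set {X0, X2, X6}:
  1. X3 ← X2 ← X1 → X4 → X5 — X2:chain[blocks]; X1:fork[open]; X4:chain[open] ⇒ blocked
  2. X3 ← X2 ← X1 → X5 — X2:chain[blocks]; X1:fork[open] ⇒ blocked
  3. X3 ← X2 → X5 — X2:fork[blocks] ⇒ blocked
  4. X3 → X6 ← X5 — X6:collider[open] ⇒ active
  5. X3 ← X0 → X5 — X0:fork[blocks] ⇒ blocked
Because an active path exists, X3 and X5 are not d-separated.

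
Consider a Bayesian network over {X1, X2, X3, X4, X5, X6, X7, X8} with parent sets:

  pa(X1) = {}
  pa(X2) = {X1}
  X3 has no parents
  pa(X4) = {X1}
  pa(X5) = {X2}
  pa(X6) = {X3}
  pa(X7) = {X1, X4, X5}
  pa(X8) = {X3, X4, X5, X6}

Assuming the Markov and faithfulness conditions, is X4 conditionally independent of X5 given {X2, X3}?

Yes

We examine all 5 paths between X4 and X5:
  1. X4 → X7 ← X1 → X2 → X5 — X7:collider[blocks]; X1:fork[open]; X2:chain[blocks] ⇒ blocked
  2. X4 → X7 ← X5 — X7:collider[blocks] ⇒ blocked
  3. X4 ← X1 → X7 ← X5 — X1:fork[open]; X7:collider[blocks] ⇒ blocked
  4. X4 ← X1 → X2 → X5 — X1:fork[open]; X2:chain[blocks] ⇒ blocked
  5. X4 → X8 ← X5 — X8:collider[blocks] ⇒ blocked
All paths are blocked; X4 ⊥ X5 | {X2, X3} holds.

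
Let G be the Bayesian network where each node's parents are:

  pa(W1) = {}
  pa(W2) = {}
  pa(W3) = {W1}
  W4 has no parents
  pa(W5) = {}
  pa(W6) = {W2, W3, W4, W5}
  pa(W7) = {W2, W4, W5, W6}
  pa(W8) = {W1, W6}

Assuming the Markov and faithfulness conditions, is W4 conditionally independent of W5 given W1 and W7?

6 paths connect W4 and W5; each must be blocked for d-separation to hold:
Path 1: W4 → W6 ← W2 → W7 ← W5
  W6 is a collider and its descendant W7 is conditioned on, which opens it; W2 is a fork and W2 is not conditioned on; W7 is a collider and W7 is conditioned on, which opens it — no node blocks this path, so it is active.
Path 2: W4 → W6 ← W5
  W6 is a collider and its descendant W7 is conditioned on, which opens it — no node blocks this path, so it is active.
Path 3: W4 → W6 → W7 ← W5
  W6 is a chain and W6 is not conditioned on; W7 is a collider and W7 is conditioned on, which opens it — no node blocks this path, so it is active.
Path 4: W4 → W7 ← W2 → W6 ← W5
  W7 is a collider and W7 is conditioned on, which opens it; W2 is a fork and W2 is not conditioned on; W6 is a collider and its descendant W7 is conditioned on, which opens it — no node blocks this path, so it is active.
Path 5: W4 → W7 ← W6 ← W5
  W7 is a collider and W7 is conditioned on, which opens it; W6 is a chain and W6 is not conditioned on — no node blocks this path, so it is active.
Path 6: W4 → W7 ← W5
  W7 is a collider and W7 is conditioned on, which opens it — no node blocks this path, so it is active.
At least one path is unblocked, so d-separation fails.

No — W4 and W5 are not d-separated given {W1, W7}.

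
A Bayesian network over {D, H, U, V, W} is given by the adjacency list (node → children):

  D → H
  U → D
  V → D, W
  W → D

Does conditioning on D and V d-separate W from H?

Enumerating the 2 paths from W to H and testing each for blocking by {D, V}:
  1. W ← V → D → H — V:fork[blocks]; D:chain[blocks] ⇒ blocked
  2. W → D → H — D:chain[blocks] ⇒ blocked
Every path is blocked, so W and H are d-separated given {D, V}.

Yes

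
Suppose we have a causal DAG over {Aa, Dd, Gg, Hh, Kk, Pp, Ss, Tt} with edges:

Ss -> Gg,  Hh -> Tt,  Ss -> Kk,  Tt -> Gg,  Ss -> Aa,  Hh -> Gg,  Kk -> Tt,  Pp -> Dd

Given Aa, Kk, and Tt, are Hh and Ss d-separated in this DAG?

We examine all 4 paths between Hh and Ss:
  1. Hh → Tt ← Kk ← Ss — Tt:collider[open]; Kk:chain[blocks] ⇒ blocked
  2. Hh → Tt → Gg ← Ss — Tt:chain[blocks]; Gg:collider[blocks] ⇒ blocked
  3. Hh → Gg ← Tt ← Kk ← Ss — Gg:collider[blocks]; Tt:chain[blocks]; Kk:chain[blocks] ⇒ blocked
  4. Hh → Gg ← Ss — Gg:collider[blocks] ⇒ blocked
All paths are blocked; Hh ⊥ Ss | {Aa, Kk, Tt} holds.

Yes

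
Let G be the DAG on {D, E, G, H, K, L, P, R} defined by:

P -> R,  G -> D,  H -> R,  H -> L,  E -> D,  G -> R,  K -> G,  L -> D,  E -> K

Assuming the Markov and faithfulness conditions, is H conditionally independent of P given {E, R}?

No

There are 3 undirected paths between H and P; checking each against the conditioning set {E, R}:
  1. H → L → D ← E → K → G → R ← P — L:chain[open]; D:collider[blocks]; E:fork[blocks]; K:chain[open]; G:chain[open]; R:collider[open] ⇒ blocked
  2. H → L → D ← G → R ← P — L:chain[open]; D:collider[blocks]; G:fork[open]; R:collider[open] ⇒ blocked
  3. H → R ← P — R:collider[open] ⇒ active
Because an active path exists, H and P are not d-separated.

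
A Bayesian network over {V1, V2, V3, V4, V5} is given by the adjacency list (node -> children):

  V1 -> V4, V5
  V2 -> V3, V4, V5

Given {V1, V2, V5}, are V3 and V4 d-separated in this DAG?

Yes

There are 2 undirected paths between V3 and V4; checking each against the conditioning set {V1, V2, V5}:
  1. V3 ← V2 → V5 ← V1 → V4 — V2:fork[blocks]; V5:collider[open]; V1:fork[blocks] ⇒ blocked
  2. V3 ← V2 → V4 — V2:fork[blocks] ⇒ blocked
Every path is blocked, so V3 and V4 are d-separated given {V1, V2, V5}.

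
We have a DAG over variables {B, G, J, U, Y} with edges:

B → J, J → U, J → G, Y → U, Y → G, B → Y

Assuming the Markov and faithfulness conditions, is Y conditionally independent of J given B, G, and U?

No — Y and J are not d-separated given {B, G, U}.

There are 3 undirected paths between Y and J; checking each against the conditioning set {B, G, U}:
Path 1: Y → G ← J
  G is a collider and G is conditioned on, which opens it — no node blocks this path, so it is active.
Path 2: Y ← B → J
  B is a fork here and B is conditioned on, so the path is blocked at B.
Path 3: Y → U ← J
  U is a collider and U is conditioned on, which opens it — no node blocks this path, so it is active.
Because an active path exists, Y and J are not d-separated.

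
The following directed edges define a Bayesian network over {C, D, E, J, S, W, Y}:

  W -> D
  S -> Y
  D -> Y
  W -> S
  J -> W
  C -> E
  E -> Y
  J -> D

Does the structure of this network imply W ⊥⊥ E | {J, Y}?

No

Enumerating the 3 paths from W to E and testing each for blocking by {J, Y}:
Path 1: W → S → Y ← E
  S is a chain and S is not conditioned on; Y is a collider and Y is conditioned on, which opens it — no node blocks this path, so it is active.
Path 2: W ← J → D → Y ← E
  J is a fork here and J is conditioned on, so the path is blocked at J.
Path 3: W → D → Y ← E
  D is a chain and D is not conditioned on; Y is a collider and Y is conditioned on, which opens it — no node blocks this path, so it is active.
Because an active path exists, W and E are not d-separated.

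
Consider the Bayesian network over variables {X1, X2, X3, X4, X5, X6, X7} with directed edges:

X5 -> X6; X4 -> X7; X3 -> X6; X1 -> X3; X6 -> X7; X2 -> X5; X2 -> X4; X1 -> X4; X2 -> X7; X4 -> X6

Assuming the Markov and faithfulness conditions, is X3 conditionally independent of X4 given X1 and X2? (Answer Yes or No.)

Enumerating the 6 paths from X3 to X4 and testing each for blocking by {X1, X2}:
  1. X3 → X6 → X7 ← X4 — X6:chain[open]; X7:collider[blocks] ⇒ blocked
  2. X3 → X6 → X7 ← X2 → X4 — X6:chain[open]; X7:collider[blocks]; X2:fork[blocks] ⇒ blocked
  3. X3 → X6 ← X4 — X6:collider[blocks] ⇒ blocked
  4. X3 → X6 ← X5 ← X2 → X7 ← X4 — X6:collider[blocks]; X5:chain[open]; X2:fork[blocks]; X7:collider[blocks] ⇒ blocked
  5. X3 → X6 ← X5 ← X2 → X4 — X6:collider[blocks]; X5:chain[open]; X2:fork[blocks] ⇒ blocked
  6. X3 ← X1 → X4 — X1:fork[blocks] ⇒ blocked
Every path is blocked, so X3 and X4 are d-separated given {X1, X2}.

Yes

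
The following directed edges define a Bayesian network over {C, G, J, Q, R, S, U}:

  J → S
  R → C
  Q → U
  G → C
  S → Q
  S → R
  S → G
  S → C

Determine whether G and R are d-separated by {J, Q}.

4 paths connect G and R; each must be blocked for d-separation to hold:
  1. G → C ← R — C:collider[blocks] ⇒ blocked
  2. G → C ← S → R — C:collider[blocks]; S:fork[open] ⇒ blocked
  3. G ← S → R — S:fork[open] ⇒ active
  4. G ← S → C ← R — S:fork[open]; C:collider[blocks] ⇒ blocked
At least one path is unblocked, so d-separation fails.

No — G and R are not d-separated given {J, Q}.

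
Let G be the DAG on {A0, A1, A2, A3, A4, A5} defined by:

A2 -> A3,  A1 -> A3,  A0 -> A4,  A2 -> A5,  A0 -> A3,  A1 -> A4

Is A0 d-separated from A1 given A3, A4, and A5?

No

We examine all 2 paths between A0 and A1:
Path 1: A0 → A4 ← A1
  A4 is a collider and A4 is conditioned on, which opens it — no node blocks this path, so it is active.
Path 2: A0 → A3 ← A1
  A3 is a collider and A3 is conditioned on, which opens it — no node blocks this path, so it is active.
At least one path is unblocked, so d-separation fails.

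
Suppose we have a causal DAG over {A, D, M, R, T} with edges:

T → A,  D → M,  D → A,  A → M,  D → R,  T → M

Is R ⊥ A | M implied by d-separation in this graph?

No

Enumerating the 3 paths from R to A and testing each for blocking by {M}:
Path 1: R ← D → A
  D is a fork and D is not conditioned on — no node blocks this path, so it is active.
Path 2: R ← D → M ← A
  D is a fork and D is not conditioned on; M is a collider and M is conditioned on, which opens it — no node blocks this path, so it is active.
Path 3: R ← D → M ← T → A
  D is a fork and D is not conditioned on; M is a collider and M is conditioned on, which opens it; T is a fork and T is not conditioned on — no node blocks this path, so it is active.
Because an active path exists, R and A are not d-separated.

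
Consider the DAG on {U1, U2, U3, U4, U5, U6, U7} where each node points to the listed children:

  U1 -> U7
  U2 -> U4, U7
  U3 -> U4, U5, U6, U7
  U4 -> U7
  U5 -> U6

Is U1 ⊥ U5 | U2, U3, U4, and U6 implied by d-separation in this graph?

There are 6 undirected paths between U1 and U5; checking each against the conditioning set {U2, U3, U4, U6}:
Path 1: U1 → U7 ← U4 ← U3 → U6 ← U5
  U7 is a collider here and neither U7 nor any of its descendants is conditioned on, so the collider stays closed — the path is blocked at U7.
Path 2: U1 → U7 ← U4 ← U3 → U5
  U7 is a collider here and neither U7 nor any of its descendants is conditioned on, so the collider stays closed — the path is blocked at U7.
Path 3: U1 → U7 ← U3 → U6 ← U5
  U7 is a collider here and neither U7 nor any of its descendants is conditioned on, so the collider stays closed — the path is blocked at U7.
Path 4: U1 → U7 ← U3 → U5
  U7 is a collider here and neither U7 nor any of its descendants is conditioned on, so the collider stays closed — the path is blocked at U7.
Path 5: U1 → U7 ← U2 → U4 ← U3 → U6 ← U5
  U7 is a collider here and neither U7 nor any of its descendants is conditioned on, so the collider stays closed — the path is blocked at U7.
Path 6: U1 → U7 ← U2 → U4 ← U3 → U5
  U7 is a collider here and neither U7 nor any of its descendants is conditioned on, so the collider stays closed — the path is blocked at U7.
Every path is blocked, so U1 and U5 are d-separated given {U2, U3, U4, U6}.

Yes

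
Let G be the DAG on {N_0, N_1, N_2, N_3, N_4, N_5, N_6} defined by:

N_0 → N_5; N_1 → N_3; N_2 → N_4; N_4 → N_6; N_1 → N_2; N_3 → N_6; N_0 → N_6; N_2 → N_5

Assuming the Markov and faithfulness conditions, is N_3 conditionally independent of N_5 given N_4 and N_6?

We examine all 4 paths between N_3 and N_5:
Path 1: N_3 → N_6 ← N_4 ← N_2 → N_5
  N_4 is a chain here and N_4 is conditioned on, so the path is blocked at N_4.
Path 2: N_3 → N_6 ← N_0 → N_5
  N_6 is a collider and N_6 is conditioned on, which opens it; N_0 is a fork and N_0 is not conditioned on — no node blocks this path, so it is active.
Path 3: N_3 ← N_1 → N_2 → N_4 → N_6 ← N_0 → N_5
  N_4 is a chain here and N_4 is conditioned on, so the path is blocked at N_4.
Path 4: N_3 ← N_1 → N_2 → N_5
  N_1 is a fork and N_1 is not conditioned on; N_2 is a chain and N_2 is not conditioned on — no node blocks this path, so it is active.
At least one path is unblocked, so d-separation fails.

No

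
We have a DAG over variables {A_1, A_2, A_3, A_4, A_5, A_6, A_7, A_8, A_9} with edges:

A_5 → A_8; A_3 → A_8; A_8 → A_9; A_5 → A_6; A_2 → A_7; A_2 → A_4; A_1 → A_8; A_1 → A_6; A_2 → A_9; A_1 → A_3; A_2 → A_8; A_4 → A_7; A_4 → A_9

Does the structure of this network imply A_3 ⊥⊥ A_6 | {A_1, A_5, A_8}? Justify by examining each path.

There are 4 undirected paths between A_3 and A_6; checking each against the conditioning set {A_1, A_5, A_8}:
Path 1: A_3 ← A_1 → A_8 ← A_5 → A_6
  A_1 is a fork here and A_1 is conditioned on, so the path is blocked at A_1.
Path 2: A_3 ← A_1 → A_6
  A_1 is a fork here and A_1 is conditioned on, so the path is blocked at A_1.
Path 3: A_3 → A_8 ← A_5 → A_6
  A_5 is a fork here and A_5 is conditioned on, so the path is blocked at A_5.
Path 4: A_3 → A_8 ← A_1 → A_6
  A_1 is a fork here and A_1 is conditioned on, so the path is blocked at A_1.
Since every path is blocked, d-separation holds.

Yes — A_3 and A_6 are d-separated given {A_1, A_5, A_8}.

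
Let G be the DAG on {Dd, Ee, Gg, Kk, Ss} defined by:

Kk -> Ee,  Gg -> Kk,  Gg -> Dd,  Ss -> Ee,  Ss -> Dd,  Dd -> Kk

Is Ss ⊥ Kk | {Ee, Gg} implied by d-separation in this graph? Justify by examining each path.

Enumerating the 3 paths from Ss to Kk and testing each for blocking by {Ee, Gg}:
Path 1: Ss → Ee ← Kk
  Ee is a collider and Ee is conditioned on, which opens it — no node blocks this path, so it is active.
Path 2: Ss → Dd → Kk
  Dd is a chain and Dd is not conditioned on — no node blocks this path, so it is active.
Path 3: Ss → Dd ← Gg → Kk
  Gg is a fork here and Gg is conditioned on, so the path is blocked at Gg.
At least one path is unblocked, so d-separation fails.

No — Ss and Kk are not d-separated given {Ee, Gg}.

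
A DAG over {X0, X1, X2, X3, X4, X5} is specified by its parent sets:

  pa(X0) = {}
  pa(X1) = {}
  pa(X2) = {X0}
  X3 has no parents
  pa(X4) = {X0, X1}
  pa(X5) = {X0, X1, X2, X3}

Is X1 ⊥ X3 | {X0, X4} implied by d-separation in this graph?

Yes

3 paths connect X1 and X3; each must be blocked for d-separation to hold:
Path 1: X1 → X5 ← X3
  X5 is a collider here and neither X5 nor any of its descendants is conditioned on, so the collider stays closed — the path is blocked at X5.
Path 2: X1 → X4 ← X0 → X5 ← X3
  X0 is a fork here and X0 is conditioned on, so the path is blocked at X0.
Path 3: X1 → X4 ← X0 → X2 → X5 ← X3
  X0 is a fork here and X0 is conditioned on, so the path is blocked at X0.
All paths are blocked; X1 ⊥ X3 | {X0, X4} holds.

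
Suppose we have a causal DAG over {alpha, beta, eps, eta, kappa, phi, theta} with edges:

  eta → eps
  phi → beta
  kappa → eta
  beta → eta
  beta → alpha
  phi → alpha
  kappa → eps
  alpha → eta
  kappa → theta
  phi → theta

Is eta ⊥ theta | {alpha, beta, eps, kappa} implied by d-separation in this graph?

Yes — eta and theta are d-separated given {alpha, beta, eps, kappa}.

There are 6 undirected paths between eta and theta; checking each against the conditioning set {alpha, beta, eps, kappa}:
  1. eta ← kappa → theta — kappa:fork[blocks] ⇒ blocked
  2. eta ← alpha ← beta ← phi → theta — alpha:chain[blocks]; beta:chain[blocks]; phi:fork[open] ⇒ blocked
  3. eta ← alpha ← phi → theta — alpha:chain[blocks]; phi:fork[open] ⇒ blocked
  4. eta ← beta → alpha ← phi → theta — beta:fork[blocks]; alpha:collider[open]; phi:fork[open] ⇒ blocked
  5. eta ← beta ← phi → theta — beta:chain[blocks]; phi:fork[open] ⇒ blocked
  6. eta → eps ← kappa → theta — eps:collider[open]; kappa:fork[blocks] ⇒ blocked
Every path is blocked, so eta and theta are d-separated given {alpha, beta, eps, kappa}.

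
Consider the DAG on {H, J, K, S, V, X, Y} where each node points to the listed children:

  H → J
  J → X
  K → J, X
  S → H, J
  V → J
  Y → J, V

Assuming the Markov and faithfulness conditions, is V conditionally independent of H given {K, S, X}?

Enumerating the 4 paths from V to H and testing each for blocking by {K, S, X}:
Path 1: V → J ← S → H
  S is a fork here and S is conditioned on, so the path is blocked at S.
Path 2: V → J ← H
  J is a collider and its descendant X is conditioned on, which opens it — no node blocks this path, so it is active.
Path 3: V ← Y → J ← S → H
  S is a fork here and S is conditioned on, so the path is blocked at S.
Path 4: V ← Y → J ← H
  Y is a fork and Y is not conditioned on; J is a collider and its descendant X is conditioned on, which opens it — no node blocks this path, so it is active.
At least one path is unblocked, so d-separation fails.

No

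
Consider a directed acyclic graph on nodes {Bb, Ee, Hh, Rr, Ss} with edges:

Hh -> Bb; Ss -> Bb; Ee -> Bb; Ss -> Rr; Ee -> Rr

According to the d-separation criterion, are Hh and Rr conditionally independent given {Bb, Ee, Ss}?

There are 2 undirected paths between Hh and Rr; checking each against the conditioning set {Bb, Ee, Ss}:
  1. Hh → Bb ← Ss → Rr — Bb:collider[open]; Ss:fork[blocks] ⇒ blocked
  2. Hh → Bb ← Ee → Rr — Bb:collider[open]; Ee:fork[blocks] ⇒ blocked
Every path is blocked, so Hh and Rr are d-separated given {Bb, Ee, Ss}.

Yes — Hh and Rr are d-separated given {Bb, Ee, Ss}.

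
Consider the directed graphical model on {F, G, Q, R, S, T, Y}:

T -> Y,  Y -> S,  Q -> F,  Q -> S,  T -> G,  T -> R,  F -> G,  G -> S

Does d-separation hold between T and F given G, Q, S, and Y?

No — T and F are not d-separated given {G, Q, S, Y}.

There are 4 undirected paths between T and F; checking each against the conditioning set {G, Q, S, Y}:
  1. T → Y → S ← G ← F — Y:chain[blocks]; S:collider[open]; G:chain[blocks] ⇒ blocked
  2. T → Y → S ← Q → F — Y:chain[blocks]; S:collider[open]; Q:fork[blocks] ⇒ blocked
  3. T → G → S ← Q → F — G:chain[blocks]; S:collider[open]; Q:fork[blocks] ⇒ blocked
  4. T → G ← F — G:collider[open] ⇒ active
At least one path is unblocked, so d-separation fails.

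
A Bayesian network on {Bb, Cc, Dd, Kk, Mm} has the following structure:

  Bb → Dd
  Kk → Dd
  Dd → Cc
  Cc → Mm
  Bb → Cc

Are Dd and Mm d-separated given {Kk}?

We examine all 2 paths between Dd and Mm:
Path 1: Dd → Cc → Mm
  Cc is a chain and Cc is not conditioned on — no node blocks this path, so it is active.
Path 2: Dd ← Bb → Cc → Mm
  Bb is a fork and Bb is not conditioned on; Cc is a chain and Cc is not conditioned on — no node blocks this path, so it is active.
At least one path is unblocked, so d-separation fails.

No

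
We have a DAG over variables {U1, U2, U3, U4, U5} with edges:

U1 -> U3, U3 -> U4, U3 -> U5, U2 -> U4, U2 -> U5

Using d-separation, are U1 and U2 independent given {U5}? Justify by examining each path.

Enumerating the 2 paths from U1 to U2 and testing each for blocking by {U5}:
Path 1: U1 → U3 → U5 ← U2
  U3 is a chain and U3 is not conditioned on; U5 is a collider and U5 is conditioned on, which opens it — no node blocks this path, so it is active.
Path 2: U1 → U3 → U4 ← U2
  U4 is a collider here and neither U4 nor any of its descendants is conditioned on, so the collider stays closed — the path is blocked at U4.
At least one path is unblocked, so d-separation fails.

No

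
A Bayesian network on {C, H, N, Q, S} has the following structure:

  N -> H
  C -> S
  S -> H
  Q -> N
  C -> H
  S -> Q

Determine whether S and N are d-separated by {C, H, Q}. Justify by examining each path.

No

Enumerating the 3 paths from S to N and testing each for blocking by {C, H, Q}:
  1. S ← C → H ← N — C:fork[blocks]; H:collider[open] ⇒ blocked
  2. S → Q → N — Q:chain[blocks] ⇒ blocked
  3. S → H ← N — H:collider[open] ⇒ active
Because an active path exists, S and N are not d-separated.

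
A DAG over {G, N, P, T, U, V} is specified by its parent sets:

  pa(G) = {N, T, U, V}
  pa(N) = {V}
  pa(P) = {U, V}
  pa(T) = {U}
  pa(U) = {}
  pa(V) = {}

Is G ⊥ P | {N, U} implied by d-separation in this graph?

Enumerating the 4 paths from G to P and testing each for blocking by {N, U}:
Path 1: G ← T ← U → P
  U is a fork here and U is conditioned on, so the path is blocked at U.
Path 2: G ← N ← V → P
  N is a chain here and N is conditioned on, so the path is blocked at N.
Path 3: G ← V → P
  V is a fork and V is not conditioned on — no node blocks this path, so it is active.
Path 4: G ← U → P
  U is a fork here and U is conditioned on, so the path is blocked at U.
Because an active path exists, G and P are not d-separated.

No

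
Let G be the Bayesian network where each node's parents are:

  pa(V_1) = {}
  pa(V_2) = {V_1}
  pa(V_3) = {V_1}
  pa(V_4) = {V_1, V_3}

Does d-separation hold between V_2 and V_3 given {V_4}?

We examine all 2 paths between V_2 and V_3:
  1. V_2 ← V_1 → V_3 — V_1:fork[open] ⇒ active
  2. V_2 ← V_1 → V_4 ← V_3 — V_1:fork[open]; V_4:collider[open] ⇒ active
Because an active path exists, V_2 and V_3 are not d-separated.

No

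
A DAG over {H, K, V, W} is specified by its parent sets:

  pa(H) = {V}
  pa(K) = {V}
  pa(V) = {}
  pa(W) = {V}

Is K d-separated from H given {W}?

No — K and H are not d-separated given {W}.

The only undirected path from K to H is:
Path 1: K ← V → H
  V is a fork and V is not conditioned on — no node blocks this path, so it is active.
At least one path is unblocked, so d-separation fails.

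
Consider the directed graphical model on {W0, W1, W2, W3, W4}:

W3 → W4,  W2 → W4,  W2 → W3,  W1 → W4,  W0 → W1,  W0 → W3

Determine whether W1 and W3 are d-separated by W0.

We examine all 3 paths between W1 and W3:
Path 1: W1 ← W0 → W3
  W0 is a fork here and W0 is conditioned on, so the path is blocked at W0.
Path 2: W1 → W4 ← W3
  W4 is a collider here and neither W4 nor any of its descendants is conditioned on, so the collider stays closed — the path is blocked at W4.
Path 3: W1 → W4 ← W2 → W3
  W4 is a collider here and neither W4 nor any of its descendants is conditioned on, so the collider stays closed — the path is blocked at W4.
Since every path is blocked, d-separation holds.

Yes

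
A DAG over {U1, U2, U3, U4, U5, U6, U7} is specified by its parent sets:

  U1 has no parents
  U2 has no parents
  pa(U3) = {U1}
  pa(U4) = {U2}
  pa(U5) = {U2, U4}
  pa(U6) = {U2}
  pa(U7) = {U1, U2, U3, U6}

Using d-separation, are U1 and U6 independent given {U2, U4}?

There are 4 undirected paths between U1 and U6; checking each against the conditioning set {U2, U4}:
Path 1: U1 → U3 → U7 ← U2 → U6
  U7 is a collider here and neither U7 nor any of its descendants is conditioned on, so the collider stays closed — the path is blocked at U7.
Path 2: U1 → U3 → U7 ← U6
  U7 is a collider here and neither U7 nor any of its descendants is conditioned on, so the collider stays closed — the path is blocked at U7.
Path 3: U1 → U7 ← U2 → U6
  U7 is a collider here and neither U7 nor any of its descendants is conditioned on, so the collider stays closed — the path is blocked at U7.
Path 4: U1 → U7 ← U6
  U7 is a collider here and neither U7 nor any of its descendants is conditioned on, so the collider stays closed — the path is blocked at U7.
All paths are blocked; U1 ⊥ U6 | {U2, U4} holds.

Yes — U1 and U6 are d-separated given {U2, U4}.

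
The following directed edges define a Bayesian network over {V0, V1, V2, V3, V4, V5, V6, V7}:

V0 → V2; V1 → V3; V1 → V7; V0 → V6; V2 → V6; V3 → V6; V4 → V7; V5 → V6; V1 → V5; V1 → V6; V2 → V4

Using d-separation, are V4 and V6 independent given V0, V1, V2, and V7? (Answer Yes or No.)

Yes — V4 and V6 are d-separated given {V0, V1, V2, V7}.

We examine all 5 paths between V4 and V6:
  1. V4 → V7 ← V1 → V5 → V6 — V7:collider[open]; V1:fork[blocks]; V5:chain[open] ⇒ blocked
  2. V4 → V7 ← V1 → V6 — V7:collider[open]; V1:fork[blocks] ⇒ blocked
  3. V4 → V7 ← V1 → V3 → V6 — V7:collider[open]; V1:fork[blocks]; V3:chain[open] ⇒ blocked
  4. V4 ← V2 ← V0 → V6 — V2:chain[blocks]; V0:fork[blocks] ⇒ blocked
  5. V4 ← V2 → V6 — V2:fork[blocks] ⇒ blocked
All paths are blocked; V4 ⊥ V6 | {V0, V1, V2, V7} holds.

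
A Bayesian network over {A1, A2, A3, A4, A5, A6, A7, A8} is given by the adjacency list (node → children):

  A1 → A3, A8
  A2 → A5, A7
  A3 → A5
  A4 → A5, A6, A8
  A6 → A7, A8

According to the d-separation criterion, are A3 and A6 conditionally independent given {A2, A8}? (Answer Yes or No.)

We examine all 6 paths between A3 and A6:
Path 1: A3 → A5 ← A4 → A8 ← A6
  A5 is a collider here and neither A5 nor any of its descendants is conditioned on, so the collider stays closed — the path is blocked at A5.
Path 2: A3 → A5 ← A4 → A6
  A5 is a collider here and neither A5 nor any of its descendants is conditioned on, so the collider stays closed — the path is blocked at A5.
Path 3: A3 → A5 ← A2 → A7 ← A6
  A5 is a collider here and neither A5 nor any of its descendants is conditioned on, so the collider stays closed — the path is blocked at A5.
Path 4: A3 ← A1 → A8 ← A4 → A5 ← A2 → A7 ← A6
  A5 is a collider here and neither A5 nor any of its descendants is conditioned on, so the collider stays closed — the path is blocked at A5.
Path 5: A3 ← A1 → A8 ← A4 → A6
  A1 is a fork and A1 is not conditioned on; A8 is a collider and A8 is conditioned on, which opens it; A4 is a fork and A4 is not conditioned on — no node blocks this path, so it is active.
Path 6: A3 ← A1 → A8 ← A6
  A1 is a fork and A1 is not conditioned on; A8 is a collider and A8 is conditioned on, which opens it — no node blocks this path, so it is active.
At least one path is unblocked, so d-separation fails.

No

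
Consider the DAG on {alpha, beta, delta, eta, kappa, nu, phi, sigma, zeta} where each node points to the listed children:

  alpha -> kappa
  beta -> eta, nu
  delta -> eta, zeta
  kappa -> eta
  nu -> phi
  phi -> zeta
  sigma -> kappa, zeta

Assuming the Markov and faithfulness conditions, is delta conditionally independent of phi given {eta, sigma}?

No

4 paths connect delta and phi; each must be blocked for d-separation to hold:
  1. delta → zeta ← phi — zeta:collider[blocks] ⇒ blocked
  2. delta → zeta ← sigma → kappa → eta ← beta → nu → phi — zeta:collider[blocks]; sigma:fork[blocks]; kappa:chain[open]; eta:collider[open]; beta:fork[open]; nu:chain[open] ⇒ blocked
  3. delta → eta ← kappa ← sigma → zeta ← phi — eta:collider[open]; kappa:chain[open]; sigma:fork[blocks]; zeta:collider[blocks] ⇒ blocked
  4. delta → eta ← beta → nu → phi — eta:collider[open]; beta:fork[open]; nu:chain[open] ⇒ active
At least one path is unblocked, so d-separation fails.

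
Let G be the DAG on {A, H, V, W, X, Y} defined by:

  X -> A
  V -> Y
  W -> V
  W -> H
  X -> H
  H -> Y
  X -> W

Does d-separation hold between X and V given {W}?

Yes — X and V are d-separated given {W}.

4 paths connect X and V; each must be blocked for d-separation to hold:
  1. X → H → Y ← V — H:chain[open]; Y:collider[blocks] ⇒ blocked
  2. X → H ← W → V — H:collider[blocks]; W:fork[blocks] ⇒ blocked
  3. X → W → H → Y ← V — W:chain[blocks]; H:chain[open]; Y:collider[blocks] ⇒ blocked
  4. X → W → V — W:chain[blocks] ⇒ blocked
Since every path is blocked, d-separation holds.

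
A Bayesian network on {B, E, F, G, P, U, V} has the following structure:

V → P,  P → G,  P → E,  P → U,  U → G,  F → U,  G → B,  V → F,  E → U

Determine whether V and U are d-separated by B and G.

No

There are 4 undirected paths between V and U; checking each against the conditioning set {B, G}:
Path 1: V → P → U
  P is a chain and P is not conditioned on — no node blocks this path, so it is active.
Path 2: V → P → E → U
  P is a chain and P is not conditioned on; E is a chain and E is not conditioned on — no node blocks this path, so it is active.
Path 3: V → P → G ← U
  P is a chain and P is not conditioned on; G is a collider and G is conditioned on, which opens it — no node blocks this path, so it is active.
Path 4: V → F → U
  F is a chain and F is not conditioned on — no node blocks this path, so it is active.
Since the path V → P → U is active, V and U are not d-separated given {B, G}.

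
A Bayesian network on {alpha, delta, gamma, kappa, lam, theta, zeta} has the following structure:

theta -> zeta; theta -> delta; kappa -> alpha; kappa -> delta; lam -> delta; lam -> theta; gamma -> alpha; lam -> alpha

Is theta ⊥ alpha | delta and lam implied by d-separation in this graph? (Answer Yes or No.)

No — theta and alpha are not d-separated given {delta, lam}.

Enumerating the 4 paths from theta to alpha and testing each for blocking by {delta, lam}:
  1. theta ← lam → alpha — lam:fork[blocks] ⇒ blocked
  2. theta ← lam → delta ← kappa → alpha — lam:fork[blocks]; delta:collider[open]; kappa:fork[open] ⇒ blocked
  3. theta → delta ← kappa → alpha — delta:collider[open]; kappa:fork[open] ⇒ active
  4. theta → delta ← lam → alpha — delta:collider[open]; lam:fork[blocks] ⇒ blocked
Because an active path exists, theta and alpha are not d-separated.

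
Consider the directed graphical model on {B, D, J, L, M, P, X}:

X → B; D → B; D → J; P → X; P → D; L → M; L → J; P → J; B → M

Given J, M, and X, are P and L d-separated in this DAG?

No

There are 6 undirected paths between P and L; checking each against the conditioning set {J, M, X}:
Path 1: P → J ← D → B → M ← L
  J is a collider and J is conditioned on, which opens it; D is a fork and D is not conditioned on; B is a chain and B is not conditioned on; M is a collider and M is conditioned on, which opens it — no node blocks this path, so it is active.
Path 2: P → J ← L
  J is a collider and J is conditioned on, which opens it — no node blocks this path, so it is active.
Path 3: P → D → J ← L
  D is a chain and D is not conditioned on; J is a collider and J is conditioned on, which opens it — no node blocks this path, so it is active.
Path 4: P → D → B → M ← L
  D is a chain and D is not conditioned on; B is a chain and B is not conditioned on; M is a collider and M is conditioned on, which opens it — no node blocks this path, so it is active.
Path 5: P → X → B ← D → J ← L
  X is a chain here and X is conditioned on, so the path is blocked at X.
Path 6: P → X → B → M ← L
  X is a chain here and X is conditioned on, so the path is blocked at X.
At least one path is unblocked, so d-separation fails.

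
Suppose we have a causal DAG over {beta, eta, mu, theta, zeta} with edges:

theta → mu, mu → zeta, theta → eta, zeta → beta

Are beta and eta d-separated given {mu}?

There is one path between beta and eta:
Path 1: beta ← zeta ← mu ← theta → eta
  mu is a chain here and mu is conditioned on, so the path is blocked at mu.
All paths are blocked; beta ⊥ eta | {mu} holds.

Yes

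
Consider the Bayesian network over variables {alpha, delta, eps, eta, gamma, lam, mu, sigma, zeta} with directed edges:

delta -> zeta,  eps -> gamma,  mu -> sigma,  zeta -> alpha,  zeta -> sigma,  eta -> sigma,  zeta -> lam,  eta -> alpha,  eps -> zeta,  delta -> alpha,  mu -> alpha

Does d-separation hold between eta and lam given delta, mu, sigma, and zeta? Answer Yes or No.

There are 6 undirected paths between eta and lam; checking each against the conditioning set {delta, mu, sigma, zeta}:
Path 1: eta → sigma ← mu → alpha ← delta → zeta → lam
  mu is a fork here and mu is conditioned on, so the path is blocked at mu.
Path 2: eta → sigma ← mu → alpha ← zeta → lam
  mu is a fork here and mu is conditioned on, so the path is blocked at mu.
Path 3: eta → sigma ← zeta → lam
  zeta is a fork here and zeta is conditioned on, so the path is blocked at zeta.
Path 4: eta → alpha ← mu → sigma ← zeta → lam
  alpha is a collider here and neither alpha nor any of its descendants is conditioned on, so the collider stays closed — the path is blocked at alpha.
Path 5: eta → alpha ← delta → zeta → lam
  alpha is a collider here and neither alpha nor any of its descendants is conditioned on, so the collider stays closed — the path is blocked at alpha.
Path 6: eta → alpha ← zeta → lam
  alpha is a collider here and neither alpha nor any of its descendants is conditioned on, so the collider stays closed — the path is blocked at alpha.
Every path is blocked, so eta and lam are d-separated given {delta, mu, sigma, zeta}.

Yes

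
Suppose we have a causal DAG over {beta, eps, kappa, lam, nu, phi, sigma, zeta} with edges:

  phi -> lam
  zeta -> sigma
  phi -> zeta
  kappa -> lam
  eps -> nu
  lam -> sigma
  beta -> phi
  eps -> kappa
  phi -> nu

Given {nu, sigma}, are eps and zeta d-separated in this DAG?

No

4 paths connect eps and zeta; each must be blocked for d-separation to hold:
  1. eps → kappa → lam ← phi → zeta — kappa:chain[open]; lam:collider[open]; phi:fork[open] ⇒ active
  2. eps → kappa → lam → sigma ← zeta — kappa:chain[open]; lam:chain[open]; sigma:collider[open] ⇒ active
  3. eps → nu ← phi → lam → sigma ← zeta — nu:collider[open]; phi:fork[open]; lam:chain[open]; sigma:collider[open] ⇒ active
  4. eps → nu ← phi → zeta — nu:collider[open]; phi:fork[open] ⇒ active
Since the path eps → kappa → lam ← phi → zeta is active, eps and zeta are not d-separated given {nu, sigma}.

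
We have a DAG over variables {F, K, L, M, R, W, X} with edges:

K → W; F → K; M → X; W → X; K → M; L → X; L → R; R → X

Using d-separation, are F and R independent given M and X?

4 paths connect F and R; each must be blocked for d-separation to hold:
Path 1: F → K → W → X ← R
  K is a chain and K is not conditioned on; W is a chain and W is not conditioned on; X is a collider and X is conditioned on, which opens it — no node blocks this path, so it is active.
Path 2: F → K → W → X ← L → R
  K is a chain and K is not conditioned on; W is a chain and W is not conditioned on; X is a collider and X is conditioned on, which opens it; L is a fork and L is not conditioned on — no node blocks this path, so it is active.
Path 3: F → K → M → X ← R
  M is a chain here and M is conditioned on, so the path is blocked at M.
Path 4: F → K → M → X ← L → R
  M is a chain here and M is conditioned on, so the path is blocked at M.
Since the path F → K → W → X ← R is active, F and R are not d-separated given {M, X}.

No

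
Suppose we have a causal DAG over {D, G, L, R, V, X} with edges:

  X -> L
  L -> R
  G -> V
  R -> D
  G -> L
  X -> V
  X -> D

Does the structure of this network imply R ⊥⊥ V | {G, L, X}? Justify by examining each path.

Yes

Enumerating the 4 paths from R to V and testing each for blocking by {G, L, X}:
  1. R → D ← X → L ← G → V — D:collider[blocks]; X:fork[blocks]; L:collider[open]; G:fork[blocks] ⇒ blocked
  2. R → D ← X → V — D:collider[blocks]; X:fork[blocks] ⇒ blocked
  3. R ← L ← G → V — L:chain[blocks]; G:fork[blocks] ⇒ blocked
  4. R ← L ← X → V — L:chain[blocks]; X:fork[blocks] ⇒ blocked
Every path is blocked, so R and V are d-separated given {G, L, X}.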